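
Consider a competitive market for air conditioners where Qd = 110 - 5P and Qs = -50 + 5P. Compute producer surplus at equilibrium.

Equilibrium: 110 - 5P = -50 + 5P gives P* = 16, Q* = 30.
Supply starts at P = 10 (where Qs = 0).
PS = ½(16 − 10)(30) = 90.

Producer surplus = 90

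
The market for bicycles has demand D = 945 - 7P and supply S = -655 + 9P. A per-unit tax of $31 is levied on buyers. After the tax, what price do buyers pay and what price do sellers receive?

Pre-tax equilibrium: P* = 100, Q* = 245.
Tax on buyers shifts demand to D = 945 − 7(P + 31) = 728 - 7P.
728 - 7P = -655 + 9P gives seller price Ps = 86.4375; buyers pay Pb = 86.4375 + 31 = 117.4375.
New quantity: Q = 945 − 7(117.4375) = 122.9375.

Buyers pay $117.4375, sellers receive $86.4375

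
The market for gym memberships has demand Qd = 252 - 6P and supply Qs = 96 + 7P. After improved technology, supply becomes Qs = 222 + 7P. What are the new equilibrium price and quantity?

P' = 30/13, Q' = 3096/13

Original equilibrium: P* = 12, Q* = 180.
New equilibrium: 252 - 6P = 222 + 7P, so 30 = 13P and P' = 30/13; Q' = 252 − 6(30/13) = 3096/13.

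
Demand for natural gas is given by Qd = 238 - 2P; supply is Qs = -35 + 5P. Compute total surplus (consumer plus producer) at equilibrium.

Total surplus = 8960

Equilibrium: 238 - 2P = -35 + 5P gives P* = 39, Q* = 160.
Demand choke price: P = 119; supply starts at P = 7.
CS = ½(119 − 39)(160) = 6400; PS = ½(39 − 7)(160) = 2560.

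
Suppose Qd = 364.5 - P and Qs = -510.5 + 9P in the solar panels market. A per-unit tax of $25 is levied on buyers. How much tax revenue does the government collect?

Pre-tax equilibrium: P* = 87.5, Q* = 277.
Tax on buyers shifts demand to Qd = 364.5 − 1(P + 25) = 339.5 - P.
339.5 - P = -510.5 + 9P gives seller price Ps = 85; buyers pay Pb = 85 + 25 = 110.
New quantity: Q = 364.5 − 1(110) = 254.5.
Revenue = 25 × 254.5 = 6362.5.

Tax revenue = 6362.5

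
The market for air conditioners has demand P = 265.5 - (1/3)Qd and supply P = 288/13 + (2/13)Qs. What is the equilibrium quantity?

Set the two price expressions equal: 265.5 - (1/3)Q = 288/13 + (2/13)Q.
6327/26 = (19/39)Q, so Q* = 499.5.
P* = 265.5 − (1/3)(499.5) = 99.

Q* = 499.5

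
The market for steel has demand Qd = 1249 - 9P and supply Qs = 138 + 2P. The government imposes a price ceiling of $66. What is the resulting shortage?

Equilibrium price would be P* = 101, so the ceiling at 66 binds.
At P = 66: Qd = 1249 − 9(66) = 655, Qs = 138 + 2(66) = 270.
Shortage = 655 − 270 = 385.

Shortage = 385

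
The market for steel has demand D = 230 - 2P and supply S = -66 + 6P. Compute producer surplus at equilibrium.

Producer surplus = 2028

Equilibrium: 230 - 2P = -66 + 6P gives P* = 37, Q* = 156.
Supply starts at P = 11 (where S = 0).
PS = ½(37 − 11)(156) = 2028.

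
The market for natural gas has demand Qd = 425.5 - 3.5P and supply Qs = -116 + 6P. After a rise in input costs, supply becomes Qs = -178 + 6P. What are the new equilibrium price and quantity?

Original equilibrium: P* = 57, Q* = 226.
New equilibrium: 425.5 - 3.5P = -178 + 6P, so 603.5 = 9.5P and P' = 1207/19; Q' = 425.5 − 3.5(1207/19) = 3860/19.

P' = 1207/19, Q' = 3860/19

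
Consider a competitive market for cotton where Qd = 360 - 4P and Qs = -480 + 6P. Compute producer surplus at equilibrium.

Producer surplus = 48

Equilibrium: 360 - 4P = -480 + 6P gives P* = 84, Q* = 24.
Supply starts at P = 80 (where Qs = 0).
PS = ½(84 − 80)(24) = 48.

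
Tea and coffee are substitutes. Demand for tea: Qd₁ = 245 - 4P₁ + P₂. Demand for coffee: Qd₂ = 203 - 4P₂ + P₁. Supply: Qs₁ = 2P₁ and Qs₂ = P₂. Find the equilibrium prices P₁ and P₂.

P₁ = 1428/29, P₂ = 1463/29

Market 1: 245 - 4P₁ + P₂ = 2P₁ → 6P₁ - P₂ = 245.
Market 2: 5P₂ - P₁ = 203.
Eliminating P₂: 5×(1) + 1×(2) gives 29P₁ = 1428, so P₁ = 1428/29.
Back-substitute into (2): P₂ = (203 + 1×1428/29) / 5 = 1463/29.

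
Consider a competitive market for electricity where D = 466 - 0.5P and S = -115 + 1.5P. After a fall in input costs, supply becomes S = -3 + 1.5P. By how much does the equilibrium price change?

ΔP = -56

Original equilibrium: P* = 290.5, Q* = 320.75.
New equilibrium: 466 - 0.5P = -3 + 1.5P, so 469 = 2P and P' = 234.5; Q' = 466 − 0.5(234.5) = 348.75.
Change in price: 234.5 − 290.5 = -56.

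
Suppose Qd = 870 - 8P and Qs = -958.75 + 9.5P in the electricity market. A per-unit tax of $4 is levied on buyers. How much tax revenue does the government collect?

Tax revenue = 2328/35

Pre-tax equilibrium: P* = 104.5, Q* = 34.
Tax on buyers shifts demand to Qd = 870 − 8(P + 4) = 838 - 8P.
838 - 8P = -958.75 + 9.5P gives seller price Ps = 7187/70; buyers pay Pb = 7187/70 + 4 = 7467/70.
New quantity: Q = 870 − 8(7467/70) = 582/35.
Revenue = 4 × 582/35 = 2328/35.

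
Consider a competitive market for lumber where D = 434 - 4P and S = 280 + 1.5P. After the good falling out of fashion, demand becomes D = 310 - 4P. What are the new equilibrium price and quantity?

Original equilibrium: P* = 28, Q* = 322.
New equilibrium: 310 - 4P = 280 + 1.5P, so 30 = 5.5P and P' = 60/11; Q' = 310 − 4(60/11) = 3170/11.

P' = 60/11, Q' = 3170/11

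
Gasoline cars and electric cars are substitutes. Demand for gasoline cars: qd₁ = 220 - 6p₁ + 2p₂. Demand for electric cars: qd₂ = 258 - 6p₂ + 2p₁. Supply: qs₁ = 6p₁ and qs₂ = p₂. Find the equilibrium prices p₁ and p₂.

p₁ = 25.7, p₂ = 44.2

Market 1: 220 - 6p₁ + 2p₂ = 6p₁ → 12p₁ - 2p₂ = 220.
Market 2: 7p₂ - 2p₁ = 258.
Eliminating p₂: 7×(1) + 2×(2) gives 80p₁ = 2056, so p₁ = 25.7.
Back-substitute into (2): p₂ = (258 + 2×25.7) / 7 = 44.2.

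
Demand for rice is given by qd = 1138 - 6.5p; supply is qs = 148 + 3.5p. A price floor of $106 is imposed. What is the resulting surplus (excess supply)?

Surplus = 70

Equilibrium price would be p* = 99, so the floor at 106 binds.
At p = 106: qd = 449, qs = 519.
Surplus = 519 − 449 = 70.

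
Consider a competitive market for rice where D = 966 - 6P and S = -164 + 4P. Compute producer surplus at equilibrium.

Producer surplus = 10368

Equilibrium: 966 - 6P = -164 + 4P gives P* = 113, Q* = 288.
Supply starts at P = 41 (where S = 0).
PS = ½(113 − 41)(288) = 10368.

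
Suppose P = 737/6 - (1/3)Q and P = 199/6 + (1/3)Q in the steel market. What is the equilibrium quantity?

Q* = 134.5

Set the two price expressions equal: 737/6 - (1/3)Q = 199/6 + (1/3)Q.
269/3 = (2/3)Q, so Q* = 134.5.
P* = 737/6 − (1/3)(134.5) = 78.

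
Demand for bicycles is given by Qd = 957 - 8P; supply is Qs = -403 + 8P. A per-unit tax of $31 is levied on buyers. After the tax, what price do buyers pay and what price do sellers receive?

Buyers pay $100.5, sellers receive $69.5

Pre-tax equilibrium: P* = 85, Q* = 277.
Tax on buyers shifts demand to Qd = 957 − 8(P + 31) = 709 - 8P.
709 - 8P = -403 + 8P gives seller price Ps = 69.5; buyers pay Pb = 69.5 + 31 = 100.5.
New quantity: Q = 957 − 8(100.5) = 153.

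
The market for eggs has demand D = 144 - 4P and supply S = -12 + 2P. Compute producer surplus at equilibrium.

Equilibrium: 144 - 4P = -12 + 2P gives P* = 26, Q* = 40.
Supply starts at P = 6 (where S = 0).
PS = ½(26 − 6)(40) = 400.

Producer surplus = 400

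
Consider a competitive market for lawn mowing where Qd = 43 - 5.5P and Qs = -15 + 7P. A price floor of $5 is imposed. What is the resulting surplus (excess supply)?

Equilibrium price would be P* = 4.64, so the floor at 5 binds.
At P = 5: Qd = 15.5, Qs = 20.
Surplus = 20 − 15.5 = 4.5.

Surplus = 4.5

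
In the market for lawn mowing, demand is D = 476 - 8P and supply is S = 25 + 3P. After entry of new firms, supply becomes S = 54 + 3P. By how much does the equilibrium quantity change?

Original equilibrium: P* = 41, Q* = 148.
New equilibrium: 476 - 8P = 54 + 3P, so 422 = 11P and P' = 422/11; Q' = 476 − 8(422/11) = 1860/11.
Change in quantity: 1860/11 − 148 = 232/11.

ΔQ = 232/11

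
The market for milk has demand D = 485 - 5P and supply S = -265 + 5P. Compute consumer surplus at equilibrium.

Equilibrium: 485 - 5P = -265 + 5P gives P* = 75, Q* = 110.
Demand choke price (D = 0): P = 97.
CS = ½(97 − 75)(110) = 1210.

Consumer surplus = 1210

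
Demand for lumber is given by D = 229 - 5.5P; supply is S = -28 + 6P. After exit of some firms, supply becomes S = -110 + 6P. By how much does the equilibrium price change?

Original equilibrium: P* = 514/23, Q* = 2440/23.
New equilibrium: 229 - 5.5P = -110 + 6P, so 339 = 11.5P and P' = 678/23; Q' = 229 − 5.5(678/23) = 1538/23.
Change in price: 678/23 − 514/23 = 164/23.

ΔP = 164/23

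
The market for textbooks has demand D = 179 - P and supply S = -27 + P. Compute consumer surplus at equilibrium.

Consumer surplus = 2888

Equilibrium: 179 - P = -27 + P gives P* = 103, Q* = 76.
Demand choke price (D = 0): P = 179.
CS = ½(179 − 103)(76) = 2888.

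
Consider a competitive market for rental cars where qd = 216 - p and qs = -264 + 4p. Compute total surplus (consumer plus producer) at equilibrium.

Total surplus = 9000

Equilibrium: 216 - p = -264 + 4p gives p* = 96, q* = 120.
Demand choke price: p = 216; supply starts at p = 66.
CS = ½(216 − 96)(120) = 7200; PS = ½(96 − 66)(120) = 1800.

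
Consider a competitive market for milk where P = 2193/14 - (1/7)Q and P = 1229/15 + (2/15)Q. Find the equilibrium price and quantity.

Set the two price expressions equal: 2193/14 - (1/7)Q = 1229/15 + (2/15)Q.
15689/210 = (29/105)Q, so Q* = 270.5.
P* = 2193/14 − (1/7)(270.5) = 118.

P* = 118, Q* = 270.5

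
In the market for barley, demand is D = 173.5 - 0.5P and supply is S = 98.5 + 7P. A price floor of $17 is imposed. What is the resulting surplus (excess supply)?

Equilibrium price would be P* = 10, so the floor at 17 binds.
At P = 17: D = 165, S = 217.5.
Surplus = 217.5 − 165 = 52.5.

Surplus = 52.5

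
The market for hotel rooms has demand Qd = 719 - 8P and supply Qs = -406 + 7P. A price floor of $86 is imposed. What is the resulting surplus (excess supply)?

Surplus = 165

Equilibrium price would be P* = 75, so the floor at 86 binds.
At P = 86: Qd = 31, Qs = 196.
Surplus = 196 − 31 = 165.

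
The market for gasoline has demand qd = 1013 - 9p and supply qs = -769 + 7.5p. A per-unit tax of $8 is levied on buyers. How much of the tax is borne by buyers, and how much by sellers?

Buyers bear 40/11, sellers bear 48/11

Pre-tax equilibrium: p* = 108, q* = 41.
Tax on buyers shifts demand to qd = 1013 − 9(p + 8) = 941 - 9p.
941 - 9p = -769 + 7.5p gives seller price ps = 1140/11; buyers pay pb = 1140/11 + 8 = 1228/11.
New quantity: q = 1013 − 9(1228/11) = 91/11.
Buyer burden = 1228/11 − 108 = 40/11; seller burden = 108 − 1140/11 = 48/11.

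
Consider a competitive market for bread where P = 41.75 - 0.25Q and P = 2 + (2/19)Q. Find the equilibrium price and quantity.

Set the two price expressions equal: 41.75 - 0.25Q = 2 + (2/19)Q.
39.75 = (27/76)Q, so Q* = 1007/9.
P* = 41.75 − (0.25)(1007/9) = 124/9.

P* = 124/9, Q* = 1007/9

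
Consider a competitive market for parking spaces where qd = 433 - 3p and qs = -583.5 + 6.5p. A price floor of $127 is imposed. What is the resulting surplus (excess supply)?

Surplus = 190

Equilibrium price would be p* = 107, so the floor at 127 binds.
At p = 127: qd = 52, qs = 242.
Surplus = 242 − 52 = 190.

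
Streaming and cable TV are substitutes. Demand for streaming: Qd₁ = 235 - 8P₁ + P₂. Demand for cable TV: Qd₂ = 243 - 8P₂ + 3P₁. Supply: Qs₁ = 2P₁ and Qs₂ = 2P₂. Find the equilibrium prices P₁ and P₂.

Market 1: 235 - 8P₁ + P₂ = 2P₁ → 10P₁ - P₂ = 235.
Market 2: 10P₂ - 3P₁ = 243.
Eliminating P₂: 10×(1) + 1×(2) gives 97P₁ = 2593, so P₁ = 2593/97.
Back-substitute into (2): P₂ = (243 + 3×2593/97) / 10 = 3135/97.

P₁ = 2593/97, P₂ = 3135/97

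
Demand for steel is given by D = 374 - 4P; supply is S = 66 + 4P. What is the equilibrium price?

P* = 38.5

Set D = S: 374 - 4P = 66 + 4P.
308 = 8P, so P* = 38.5.
Q* = 374 − 4(38.5) = 220.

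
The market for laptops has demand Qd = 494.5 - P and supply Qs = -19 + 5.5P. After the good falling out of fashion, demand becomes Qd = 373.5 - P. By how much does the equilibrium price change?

ΔP = -242/13

Original equilibrium: P* = 79, Q* = 415.5.
New equilibrium: 373.5 - P = -19 + 5.5P, so 392.5 = 6.5P and P' = 785/13; Q' = 373.5 − 1(785/13) = 8141/26.
Change in price: 785/13 − 79 = -242/13.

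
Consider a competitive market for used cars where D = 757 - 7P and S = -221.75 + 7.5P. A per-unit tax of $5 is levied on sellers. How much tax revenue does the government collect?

Tax revenue = 77255/58

Pre-tax equilibrium: P* = 67.5, Q* = 284.5.
Tax on sellers shifts supply to S = -221.75 + 7.5(P − 5) = -259.25 + 7.5P.
757 - 7P = -259.25 + 7.5P gives buyer price Pb = 4065/58; sellers receive Ps = 4065/58 − 5 = 3775/58.
New quantity: Q = 757 − 7(4065/58) = 15451/58.
Revenue = 5 × 15451/58 = 77255/58.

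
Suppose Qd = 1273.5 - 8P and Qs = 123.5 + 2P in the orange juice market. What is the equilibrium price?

P* = 115

Set Qd = Qs: 1273.5 - 8P = 123.5 + 2P.
1150 = 10P, so P* = 115.
Q* = 1273.5 − 8(115) = 353.5.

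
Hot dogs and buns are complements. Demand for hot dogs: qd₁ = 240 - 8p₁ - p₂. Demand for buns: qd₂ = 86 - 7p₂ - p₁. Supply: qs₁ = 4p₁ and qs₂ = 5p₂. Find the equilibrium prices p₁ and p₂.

Market 1: 240 - 8p₁ - p₂ = 4p₁ → 12p₁ + p₂ = 240.
Market 2: 12p₂ + p₁ = 86.
Eliminating p₂: 12×(1) − 1×(2) gives 143p₁ = 2794, so p₁ = 254/13.
Back-substitute into (2): p₂ = (86 − 1×254/13) / 12 = 72/13.

p₁ = 254/13, p₂ = 72/13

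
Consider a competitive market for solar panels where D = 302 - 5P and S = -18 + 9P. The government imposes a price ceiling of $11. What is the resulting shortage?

Equilibrium price would be P* = 160/7, so the ceiling at 11 binds.
At P = 11: D = 302 − 5(11) = 247, S = -18 + 9(11) = 81.
Shortage = 247 − 81 = 166.

Shortage = 166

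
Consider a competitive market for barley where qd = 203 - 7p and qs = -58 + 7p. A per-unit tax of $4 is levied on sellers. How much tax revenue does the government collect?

Pre-tax equilibrium: p* = 261/14, q* = 72.5.
Tax on sellers shifts supply to qs = -58 + 7(p − 4) = -86 + 7p.
203 - 7p = -86 + 7p gives buyer price pb = 289/14; sellers receive ps = 289/14 − 4 = 233/14.
New quantity: q = 203 − 7(289/14) = 58.5.
Revenue = 4 × 58.5 = 234.

Tax revenue = 234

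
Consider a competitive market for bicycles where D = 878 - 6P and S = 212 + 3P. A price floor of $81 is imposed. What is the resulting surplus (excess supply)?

Surplus = 63

Equilibrium price would be P* = 74, so the floor at 81 binds.
At P = 81: D = 392, S = 455.
Surplus = 455 − 392 = 63.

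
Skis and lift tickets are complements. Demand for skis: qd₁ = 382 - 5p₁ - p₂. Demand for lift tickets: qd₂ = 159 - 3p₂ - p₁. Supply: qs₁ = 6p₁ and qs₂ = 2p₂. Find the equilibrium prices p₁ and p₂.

Market 1: 382 - 5p₁ - p₂ = 6p₁ → 11p₁ + p₂ = 382.
Market 2: 5p₂ + p₁ = 159.
Eliminating p₂: 5×(1) − 1×(2) gives 54p₁ = 1751, so p₁ = 1751/54.
Back-substitute into (2): p₂ = (159 − 1×1751/54) / 5 = 1367/54.

p₁ = 1751/54, p₂ = 1367/54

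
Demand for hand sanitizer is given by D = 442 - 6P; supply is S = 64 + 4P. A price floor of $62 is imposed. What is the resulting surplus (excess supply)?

Surplus = 242

Equilibrium price would be P* = 37.8, so the floor at 62 binds.
At P = 62: D = 70, S = 312.
Surplus = 312 − 70 = 242.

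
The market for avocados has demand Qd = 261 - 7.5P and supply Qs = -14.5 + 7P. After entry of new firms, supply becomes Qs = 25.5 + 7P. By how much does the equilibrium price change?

ΔP = -80/29

Original equilibrium: P* = 19, Q* = 118.5.
New equilibrium: 261 - 7.5P = 25.5 + 7P, so 235.5 = 14.5P and P' = 471/29; Q' = 261 − 7.5(471/29) = 8073/58.
Change in price: 471/29 − 19 = -80/29.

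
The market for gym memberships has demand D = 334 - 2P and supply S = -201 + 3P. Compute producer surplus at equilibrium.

Producer surplus = 2400

Equilibrium: 334 - 2P = -201 + 3P gives P* = 107, Q* = 120.
Supply starts at P = 67 (where S = 0).
PS = ½(107 − 67)(120) = 2400.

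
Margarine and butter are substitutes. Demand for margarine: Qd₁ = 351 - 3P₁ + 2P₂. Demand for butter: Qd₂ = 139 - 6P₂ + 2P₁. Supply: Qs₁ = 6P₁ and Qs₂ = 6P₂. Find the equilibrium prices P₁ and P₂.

P₁ = 2245/52, P₂ = 1953/104

Market 1: 351 - 3P₁ + 2P₂ = 6P₁ → 9P₁ - 2P₂ = 351.
Market 2: 12P₂ - 2P₁ = 139.
Eliminating P₂: 12×(1) + 2×(2) gives 104P₁ = 4490, so P₁ = 2245/52.
Back-substitute into (2): P₂ = (139 + 2×2245/52) / 12 = 1953/104.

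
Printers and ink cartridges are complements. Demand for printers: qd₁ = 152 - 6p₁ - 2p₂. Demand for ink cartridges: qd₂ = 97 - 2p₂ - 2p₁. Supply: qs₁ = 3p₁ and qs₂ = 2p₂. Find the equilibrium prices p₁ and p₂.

Market 1: 152 - 6p₁ - 2p₂ = 3p₁ → 9p₁ + 2p₂ = 152.
Market 2: 4p₂ + 2p₁ = 97.
Eliminating p₂: 4×(1) − 2×(2) gives 32p₁ = 414, so p₁ = 12.9375.
Back-substitute into (2): p₂ = (97 − 2×12.9375) / 4 = 17.78125.

p₁ = 12.9375, p₂ = 17.78125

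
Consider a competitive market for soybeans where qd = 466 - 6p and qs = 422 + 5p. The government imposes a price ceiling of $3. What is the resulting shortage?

Shortage = 11

Equilibrium price would be p* = 4, so the ceiling at 3 binds.
At p = 3: qd = 466 − 6(3) = 448, qs = 422 + 5(3) = 437.
Shortage = 448 − 437 = 11.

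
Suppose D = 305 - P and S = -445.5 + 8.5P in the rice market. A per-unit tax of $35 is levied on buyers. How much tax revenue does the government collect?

Tax revenue = 129465/19

Pre-tax equilibrium: P* = 79, Q* = 226.
Tax on buyers shifts demand to D = 305 − 1(P + 35) = 270 - P.
270 - P = -445.5 + 8.5P gives seller price Ps = 1431/19; buyers pay Pb = 1431/19 + 35 = 2096/19.
New quantity: Q = 305 − 1(2096/19) = 3699/19.
Revenue = 35 × 3699/19 = 129465/19.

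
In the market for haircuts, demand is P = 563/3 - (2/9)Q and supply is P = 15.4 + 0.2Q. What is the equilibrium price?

P* = 97

Set the two price expressions equal: 563/3 - (2/9)Q = 15.4 + 0.2Q.
2584/15 = (19/45)Q, so Q* = 408.
P* = 563/3 − (2/9)(408) = 97.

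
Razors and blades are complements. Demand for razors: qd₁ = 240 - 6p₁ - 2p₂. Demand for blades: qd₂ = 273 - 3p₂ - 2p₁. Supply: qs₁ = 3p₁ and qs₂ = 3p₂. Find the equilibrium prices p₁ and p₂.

p₁ = 17.88, p₂ = 39.54

Market 1: 240 - 6p₁ - 2p₂ = 3p₁ → 9p₁ + 2p₂ = 240.
Market 2: 6p₂ + 2p₁ = 273.
Eliminating p₂: 6×(1) − 2×(2) gives 50p₁ = 894, so p₁ = 17.88.
Back-substitute into (2): p₂ = (273 − 2×17.88) / 6 = 39.54.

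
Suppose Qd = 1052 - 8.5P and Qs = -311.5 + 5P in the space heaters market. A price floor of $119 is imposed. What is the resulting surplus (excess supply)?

Surplus = 243

Equilibrium price would be P* = 101, so the floor at 119 binds.
At P = 119: Qd = 40.5, Qs = 283.5.
Surplus = 283.5 − 40.5 = 243.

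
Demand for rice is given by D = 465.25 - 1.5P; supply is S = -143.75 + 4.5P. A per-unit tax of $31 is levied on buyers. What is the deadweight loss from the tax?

Deadweight loss = 540.5625

Pre-tax equilibrium: P* = 101.5, Q* = 313.
Tax on buyers shifts demand to D = 465.25 − 1.5(P + 31) = 418.75 - 1.5P.
418.75 - 1.5P = -143.75 + 4.5P gives seller price Ps = 93.75; buyers pay Pb = 93.75 + 31 = 124.75.
New quantity: Q = 465.25 − 1.5(124.75) = 278.125.
DWL = ½ × 31 × (313 − 278.125) = 540.5625.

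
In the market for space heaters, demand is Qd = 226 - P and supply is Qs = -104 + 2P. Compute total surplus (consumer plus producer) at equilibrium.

Total surplus = 10092

Equilibrium: 226 - P = -104 + 2P gives P* = 110, Q* = 116.
Demand choke price: P = 226; supply starts at P = 52.
CS = ½(226 − 110)(116) = 6728; PS = ½(110 − 52)(116) = 3364.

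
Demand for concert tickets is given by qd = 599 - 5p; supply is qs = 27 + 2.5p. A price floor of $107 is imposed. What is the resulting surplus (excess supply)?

Equilibrium price would be p* = 1144/15, so the floor at 107 binds.
At p = 107: qd = 64, qs = 294.5.
Surplus = 294.5 − 64 = 230.5.

Surplus = 230.5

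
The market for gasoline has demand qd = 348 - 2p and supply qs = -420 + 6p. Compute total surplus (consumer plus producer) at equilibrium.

Total surplus = 8112

Equilibrium: 348 - 2p = -420 + 6p gives p* = 96, q* = 156.
Demand choke price: p = 174; supply starts at p = 70.
CS = ½(174 − 96)(156) = 6084; PS = ½(96 − 70)(156) = 2028.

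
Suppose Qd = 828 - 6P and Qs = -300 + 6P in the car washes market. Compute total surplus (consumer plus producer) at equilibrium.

Equilibrium: 828 - 6P = -300 + 6P gives P* = 94, Q* = 264.
Demand choke price: P = 138; supply starts at P = 50.
CS = ½(138 − 94)(264) = 5808; PS = ½(94 − 50)(264) = 5808.

Total surplus = 11616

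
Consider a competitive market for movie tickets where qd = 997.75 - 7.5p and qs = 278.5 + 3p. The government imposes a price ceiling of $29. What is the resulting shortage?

Equilibrium price would be p* = 68.5, so the ceiling at 29 binds.
At p = 29: qd = 997.75 − 7.5(29) = 780.25, qs = 278.5 + 3(29) = 365.5.
Shortage = 780.25 − 365.5 = 414.75.

Shortage = 414.75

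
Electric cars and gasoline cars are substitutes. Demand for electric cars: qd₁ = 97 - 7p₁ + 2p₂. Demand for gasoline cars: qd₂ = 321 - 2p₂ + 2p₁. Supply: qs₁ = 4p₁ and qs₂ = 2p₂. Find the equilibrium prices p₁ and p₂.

Market 1: 97 - 7p₁ + 2p₂ = 4p₁ → 11p₁ - 2p₂ = 97.
Market 2: 4p₂ - 2p₁ = 321.
Eliminating p₂: 4×(1) + 2×(2) gives 40p₁ = 1030, so p₁ = 25.75.
Back-substitute into (2): p₂ = (321 + 2×25.75) / 4 = 93.125.

p₁ = 25.75, p₂ = 93.125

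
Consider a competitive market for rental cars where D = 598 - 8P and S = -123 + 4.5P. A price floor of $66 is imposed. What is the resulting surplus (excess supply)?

Equilibrium price would be P* = 57.68, so the floor at 66 binds.
At P = 66: D = 70, S = 174.
Surplus = 174 − 70 = 104.

Surplus = 104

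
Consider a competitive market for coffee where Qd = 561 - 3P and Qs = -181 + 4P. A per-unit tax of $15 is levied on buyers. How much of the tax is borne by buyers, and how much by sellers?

Pre-tax equilibrium: P* = 106, Q* = 243.
Tax on buyers shifts demand to Qd = 561 − 3(P + 15) = 516 - 3P.
516 - 3P = -181 + 4P gives seller price Ps = 697/7; buyers pay Pb = 697/7 + 15 = 802/7.
New quantity: Q = 561 − 3(802/7) = 1521/7.
Buyer burden = 802/7 − 106 = 60/7; seller burden = 106 − 697/7 = 45/7.

Buyers bear 60/7, sellers bear 45/7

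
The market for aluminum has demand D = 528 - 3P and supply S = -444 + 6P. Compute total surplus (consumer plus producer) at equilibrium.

Total surplus = 10404

Equilibrium: 528 - 3P = -444 + 6P gives P* = 108, Q* = 204.
Demand choke price: P = 176; supply starts at P = 74.
CS = ½(176 − 108)(204) = 6936; PS = ½(108 − 74)(204) = 3468.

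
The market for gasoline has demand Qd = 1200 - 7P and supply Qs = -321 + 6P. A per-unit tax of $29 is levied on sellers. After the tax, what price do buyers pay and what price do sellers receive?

Buyers pay 1695/13, sellers receive 1318/13

Pre-tax equilibrium: P* = 117, Q* = 381.
Tax on sellers shifts supply to Qs = -321 + 6(P − 29) = -495 + 6P.
1200 - 7P = -495 + 6P gives buyer price Pb = 1695/13; sellers receive Ps = 1695/13 − 29 = 1318/13.
New quantity: Q = 1200 − 7(1695/13) = 3735/13.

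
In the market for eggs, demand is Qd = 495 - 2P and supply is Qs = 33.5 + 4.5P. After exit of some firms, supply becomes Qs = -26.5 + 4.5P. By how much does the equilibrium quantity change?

Original equilibrium: P* = 71, Q* = 353.
New equilibrium: 495 - 2P = -26.5 + 4.5P, so 521.5 = 6.5P and P' = 1043/13; Q' = 495 − 2(1043/13) = 4349/13.
Change in quantity: 4349/13 − 353 = -240/13.

ΔQ = -240/13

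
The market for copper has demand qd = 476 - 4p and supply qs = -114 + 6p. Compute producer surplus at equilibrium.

Equilibrium: 476 - 4p = -114 + 6p gives p* = 59, q* = 240.
Supply starts at p = 19 (where qs = 0).
PS = ½(59 − 19)(240) = 4800.

Producer surplus = 4800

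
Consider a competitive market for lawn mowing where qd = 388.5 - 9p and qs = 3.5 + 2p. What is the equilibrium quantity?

q* = 73.5

Set qd = qs: 388.5 - 9p = 3.5 + 2p.
385 = 11p, so p* = 35.
q* = 388.5 − 9(35) = 73.5.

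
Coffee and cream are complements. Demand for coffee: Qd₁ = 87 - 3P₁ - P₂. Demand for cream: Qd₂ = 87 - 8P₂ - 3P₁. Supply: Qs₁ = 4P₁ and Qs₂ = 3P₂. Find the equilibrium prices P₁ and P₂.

P₁ = 435/37, P₂ = 174/37

Market 1: 87 - 3P₁ - P₂ = 4P₁ → 7P₁ + P₂ = 87.
Market 2: 11P₂ + 3P₁ = 87.
Eliminating P₂: 11×(1) − 1×(2) gives 74P₁ = 870, so P₁ = 435/37.
Back-substitute into (2): P₂ = (87 − 3×435/37) / 11 = 174/37.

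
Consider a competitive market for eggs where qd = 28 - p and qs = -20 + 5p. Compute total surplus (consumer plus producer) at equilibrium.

Total surplus = 240

Equilibrium: 28 - p = -20 + 5p gives p* = 8, q* = 20.
Demand choke price: p = 28; supply starts at p = 4.
CS = ½(28 − 8)(20) = 200; PS = ½(8 − 4)(20) = 40.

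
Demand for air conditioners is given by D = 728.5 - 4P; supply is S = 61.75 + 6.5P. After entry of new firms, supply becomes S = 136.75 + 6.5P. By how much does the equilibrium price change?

ΔP = -50/7

Original equilibrium: P* = 63.5, Q* = 474.5.
New equilibrium: 728.5 - 4P = 136.75 + 6.5P, so 591.75 = 10.5P and P' = 789/14; Q' = 728.5 − 4(789/14) = 7043/14.
Change in price: 789/14 − 63.5 = -50/7.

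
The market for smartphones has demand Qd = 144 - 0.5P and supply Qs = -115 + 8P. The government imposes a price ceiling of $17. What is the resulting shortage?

Equilibrium price would be P* = 518/17, so the ceiling at 17 binds.
At P = 17: Qd = 144 − 0.5(17) = 135.5, Qs = -115 + 8(17) = 21.
Shortage = 135.5 − 21 = 114.5.

Shortage = 114.5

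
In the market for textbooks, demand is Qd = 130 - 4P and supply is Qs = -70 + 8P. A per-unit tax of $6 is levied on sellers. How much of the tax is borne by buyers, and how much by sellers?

Buyers bear $4, sellers bear $2

Pre-tax equilibrium: P* = 50/3, Q* = 190/3.
Tax on sellers shifts supply to Qs = -70 + 8(P − 6) = -118 + 8P.
130 - 4P = -118 + 8P gives buyer price Pb = 62/3; sellers receive Ps = 62/3 − 6 = 44/3.
New quantity: Q = 130 − 4(62/3) = 142/3.
Buyer burden = 62/3 − 50/3 = 4; seller burden = 50/3 − 44/3 = 2.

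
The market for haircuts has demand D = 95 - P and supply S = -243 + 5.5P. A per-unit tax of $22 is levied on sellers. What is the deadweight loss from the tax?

Pre-tax equilibrium: P* = 52, Q* = 43.
Tax on sellers shifts supply to S = -243 + 5.5(P − 22) = -364 + 5.5P.
95 - P = -364 + 5.5P gives buyer price Pb = 918/13; sellers receive Ps = 918/13 − 22 = 632/13.
New quantity: Q = 95 − 1(918/13) = 317/13.
DWL = ½ × 22 × (43 − 317/13) = 2662/13.

Deadweight loss = 2662/13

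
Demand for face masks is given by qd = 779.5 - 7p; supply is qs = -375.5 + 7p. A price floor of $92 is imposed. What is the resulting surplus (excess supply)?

Surplus = 133

Equilibrium price would be p* = 82.5, so the floor at 92 binds.
At p = 92: qd = 135.5, qs = 268.5.
Surplus = 268.5 − 135.5 = 133.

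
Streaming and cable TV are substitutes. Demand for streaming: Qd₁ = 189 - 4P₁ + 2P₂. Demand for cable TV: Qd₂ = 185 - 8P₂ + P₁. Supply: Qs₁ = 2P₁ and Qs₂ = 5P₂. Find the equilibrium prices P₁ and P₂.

P₁ = 2827/76, P₂ = 1299/76

Market 1: 189 - 4P₁ + 2P₂ = 2P₁ → 6P₁ - 2P₂ = 189.
Market 2: 13P₂ - P₁ = 185.
Eliminating P₂: 13×(1) + 2×(2) gives 76P₁ = 2827, so P₁ = 2827/76.
Back-substitute into (2): P₂ = (185 + 1×2827/76) / 13 = 1299/76.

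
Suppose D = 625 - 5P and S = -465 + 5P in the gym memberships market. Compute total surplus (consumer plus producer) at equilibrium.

Total surplus = 1280

Equilibrium: 625 - 5P = -465 + 5P gives P* = 109, Q* = 80.
Demand choke price: P = 125; supply starts at P = 93.
CS = ½(125 − 109)(80) = 640; PS = ½(109 − 93)(80) = 640.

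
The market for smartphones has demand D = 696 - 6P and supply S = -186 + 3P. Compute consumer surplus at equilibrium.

Consumer surplus = 972

Equilibrium: 696 - 6P = -186 + 3P gives P* = 98, Q* = 108.
Demand choke price (D = 0): P = 116.
CS = ½(116 − 98)(108) = 972.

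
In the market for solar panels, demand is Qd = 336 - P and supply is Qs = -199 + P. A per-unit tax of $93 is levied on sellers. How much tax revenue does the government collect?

Pre-tax equilibrium: P* = 267.5, Q* = 68.5.
Tax on sellers shifts supply to Qs = -199 + 1(P − 93) = -292 + P.
336 - P = -292 + P gives buyer price Pb = 314; sellers receive Ps = 314 − 93 = 221.
New quantity: Q = 336 − 1(314) = 22.
Revenue = 93 × 22 = 2046.

Tax revenue = 2046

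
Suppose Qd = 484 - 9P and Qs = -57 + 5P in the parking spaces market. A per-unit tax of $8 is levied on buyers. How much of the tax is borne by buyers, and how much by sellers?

Buyers bear 20/7, sellers bear 36/7

Pre-tax equilibrium: P* = 541/14, Q* = 1907/14.
Tax on buyers shifts demand to Qd = 484 − 9(P + 8) = 412 - 9P.
412 - 9P = -57 + 5P gives seller price Ps = 33.5; buyers pay Pb = 33.5 + 8 = 41.5.
New quantity: Q = 484 − 9(41.5) = 110.5.
Buyer burden = 41.5 − 541/14 = 20/7; seller burden = 541/14 − 33.5 = 36/7.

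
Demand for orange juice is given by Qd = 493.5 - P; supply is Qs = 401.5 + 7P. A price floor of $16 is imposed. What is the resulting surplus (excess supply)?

Surplus = 36

Equilibrium price would be P* = 11.5, so the floor at 16 binds.
At P = 16: Qd = 477.5, Qs = 513.5.
Surplus = 513.5 − 477.5 = 36.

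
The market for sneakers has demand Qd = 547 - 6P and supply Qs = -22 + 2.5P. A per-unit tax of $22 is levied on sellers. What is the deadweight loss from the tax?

Deadweight loss = 7260/17

Pre-tax equilibrium: P* = 1138/17, Q* = 2471/17.
Tax on sellers shifts supply to Qs = -22 + 2.5(P − 22) = -77 + 2.5P.
547 - 6P = -77 + 2.5P gives buyer price Pb = 1248/17; sellers receive Ps = 1248/17 − 22 = 874/17.
New quantity: Q = 547 − 6(1248/17) = 1811/17.
DWL = ½ × 22 × (2471/17 − 1811/17) = 7260/17.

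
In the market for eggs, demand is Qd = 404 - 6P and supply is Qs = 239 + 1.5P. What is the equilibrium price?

P* = 22

Set Qd = Qs: 404 - 6P = 239 + 1.5P.
165 = 7.5P, so P* = 22.
Q* = 404 − 6(22) = 272.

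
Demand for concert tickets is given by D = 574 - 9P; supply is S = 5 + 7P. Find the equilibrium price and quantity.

P* = 35.5625, Q* = 253.9375

Set D = S: 574 - 9P = 5 + 7P.
569 = 16P, so P* = 35.5625.
Q* = 574 − 9(35.5625) = 253.9375.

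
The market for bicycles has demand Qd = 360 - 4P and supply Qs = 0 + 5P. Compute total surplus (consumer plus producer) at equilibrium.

Total surplus = 9000

Equilibrium: 360 - 4P = 0 + 5P gives P* = 40, Q* = 200.
Demand choke price: P = 90; supply starts at P = 0.
CS = ½(90 − 40)(200) = 5000; PS = ½(40 − 0)(200) = 4000.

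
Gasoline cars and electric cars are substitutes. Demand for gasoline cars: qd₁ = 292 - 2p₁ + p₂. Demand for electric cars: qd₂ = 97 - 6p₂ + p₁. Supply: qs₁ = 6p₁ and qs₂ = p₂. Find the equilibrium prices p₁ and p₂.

Market 1: 292 - 2p₁ + p₂ = 6p₁ → 8p₁ - p₂ = 292.
Market 2: 7p₂ - p₁ = 97.
Eliminating p₂: 7×(1) + 1×(2) gives 55p₁ = 2141, so p₁ = 2141/55.
Back-substitute into (2): p₂ = (97 + 1×2141/55) / 7 = 1068/55.

p₁ = 2141/55, p₂ = 1068/55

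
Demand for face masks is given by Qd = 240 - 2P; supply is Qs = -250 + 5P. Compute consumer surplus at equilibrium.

Consumer surplus = 2500

Equilibrium: 240 - 2P = -250 + 5P gives P* = 70, Q* = 100.
Demand choke price (Qd = 0): P = 120.
CS = ½(120 − 70)(100) = 2500.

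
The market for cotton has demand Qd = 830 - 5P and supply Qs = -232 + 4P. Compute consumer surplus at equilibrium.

Equilibrium: 830 - 5P = -232 + 4P gives P* = 118, Q* = 240.
Demand choke price (Qd = 0): P = 166.
CS = ½(166 − 118)(240) = 5760.

Consumer surplus = 5760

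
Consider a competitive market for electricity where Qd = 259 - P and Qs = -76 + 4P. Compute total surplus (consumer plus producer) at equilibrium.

Total surplus = 23040

Equilibrium: 259 - P = -76 + 4P gives P* = 67, Q* = 192.
Demand choke price: P = 259; supply starts at P = 19.
CS = ½(259 − 67)(192) = 18432; PS = ½(67 − 19)(192) = 4608.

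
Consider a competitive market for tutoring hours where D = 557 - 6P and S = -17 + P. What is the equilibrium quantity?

Q* = 65

Set D = S: 557 - 6P = -17 + P.
574 = 7P, so P* = 82.
Q* = 557 − 6(82) = 65.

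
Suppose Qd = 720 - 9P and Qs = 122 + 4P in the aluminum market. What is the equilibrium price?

P* = 46

Set Qd = Qs: 720 - 9P = 122 + 4P.
598 = 13P, so P* = 46.
Q* = 720 − 9(46) = 306.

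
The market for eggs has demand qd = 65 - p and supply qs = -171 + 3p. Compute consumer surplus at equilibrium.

Consumer surplus = 18

Equilibrium: 65 - p = -171 + 3p gives p* = 59, q* = 6.
Demand choke price (qd = 0): p = 65.
CS = ½(65 − 59)(6) = 18.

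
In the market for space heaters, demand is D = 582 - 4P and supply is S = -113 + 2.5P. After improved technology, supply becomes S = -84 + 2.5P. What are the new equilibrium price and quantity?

P' = 1332/13, Q' = 2238/13

Original equilibrium: P* = 1390/13, Q* = 2006/13.
New equilibrium: 582 - 4P = -84 + 2.5P, so 666 = 6.5P and P' = 1332/13; Q' = 582 − 4(1332/13) = 2238/13.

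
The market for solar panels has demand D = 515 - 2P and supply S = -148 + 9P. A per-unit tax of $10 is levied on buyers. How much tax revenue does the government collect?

Pre-tax equilibrium: P* = 663/11, Q* = 4339/11.
Tax on buyers shifts demand to D = 515 − 2(P + 10) = 495 - 2P.
495 - 2P = -148 + 9P gives seller price Ps = 643/11; buyers pay Pb = 643/11 + 10 = 753/11.
New quantity: Q = 515 − 2(753/11) = 4159/11.
Revenue = 10 × 4159/11 = 41590/11.

Tax revenue = 41590/11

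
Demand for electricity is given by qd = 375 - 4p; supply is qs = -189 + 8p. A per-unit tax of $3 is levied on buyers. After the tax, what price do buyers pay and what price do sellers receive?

Buyers pay $49, sellers receive $46

Pre-tax equilibrium: p* = 47, q* = 187.
Tax on buyers shifts demand to qd = 375 − 4(p + 3) = 363 - 4p.
363 - 4p = -189 + 8p gives seller price ps = 46; buyers pay pb = 46 + 3 = 49.
New quantity: q = 375 − 4(49) = 179.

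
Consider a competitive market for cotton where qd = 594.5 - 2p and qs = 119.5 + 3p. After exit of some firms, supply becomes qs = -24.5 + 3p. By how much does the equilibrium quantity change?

Original equilibrium: p* = 95, q* = 404.5.
New equilibrium: 594.5 - 2p = -24.5 + 3p, so 619 = 5p and p' = 123.8; q' = 594.5 − 2(123.8) = 346.9.
Change in quantity: 346.9 − 404.5 = -57.6.

Δq = -57.6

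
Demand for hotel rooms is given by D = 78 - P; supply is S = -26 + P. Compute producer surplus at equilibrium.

Producer surplus = 338

Equilibrium: 78 - P = -26 + P gives P* = 52, Q* = 26.
Supply starts at P = 26 (where S = 0).
PS = ½(52 − 26)(26) = 338.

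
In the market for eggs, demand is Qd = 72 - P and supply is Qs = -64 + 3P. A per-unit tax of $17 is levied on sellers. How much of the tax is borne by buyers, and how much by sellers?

Buyers bear $12.75, sellers bear $4.25

Pre-tax equilibrium: P* = 34, Q* = 38.
Tax on sellers shifts supply to Qs = -64 + 3(P − 17) = -115 + 3P.
72 - P = -115 + 3P gives buyer price Pb = 46.75; sellers receive Ps = 46.75 − 17 = 29.75.
New quantity: Q = 72 − 1(46.75) = 25.25.
Buyer burden = 46.75 − 34 = 12.75; seller burden = 34 − 29.75 = 4.25.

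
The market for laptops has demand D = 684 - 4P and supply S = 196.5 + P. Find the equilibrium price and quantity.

P* = 97.5, Q* = 294

Set D = S: 684 - 4P = 196.5 + P.
487.5 = 5P, so P* = 97.5.
Q* = 684 − 4(97.5) = 294.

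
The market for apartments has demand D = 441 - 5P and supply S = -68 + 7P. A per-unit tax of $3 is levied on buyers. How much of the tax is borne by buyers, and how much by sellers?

Pre-tax equilibrium: P* = 509/12, Q* = 2747/12.
Tax on buyers shifts demand to D = 441 − 5(P + 3) = 426 - 5P.
426 - 5P = -68 + 7P gives seller price Ps = 247/6; buyers pay Pb = 247/6 + 3 = 265/6.
New quantity: Q = 441 − 5(265/6) = 1321/6.
Buyer burden = 265/6 − 509/12 = 1.75; seller burden = 509/12 − 247/6 = 1.25.

Buyers bear $1.75, sellers bear $1.25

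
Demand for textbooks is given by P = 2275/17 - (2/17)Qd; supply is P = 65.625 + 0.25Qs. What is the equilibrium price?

Set the two price expressions equal: 2275/17 - (2/17)Q = 65.625 + 0.25Q.
9275/136 = (25/68)Q, so Q* = 185.5.
P* = 2275/17 − (2/17)(185.5) = 112.

P* = 112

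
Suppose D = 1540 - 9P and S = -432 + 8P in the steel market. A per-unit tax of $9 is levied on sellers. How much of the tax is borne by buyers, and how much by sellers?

Buyers bear 72/17, sellers bear 81/17

Pre-tax equilibrium: P* = 116, Q* = 496.
Tax on sellers shifts supply to S = -432 + 8(P − 9) = -504 + 8P.
1540 - 9P = -504 + 8P gives buyer price Pb = 2044/17; sellers receive Ps = 2044/17 − 9 = 1891/17.
New quantity: Q = 1540 − 9(2044/17) = 7784/17.
Buyer burden = 2044/17 − 116 = 72/17; seller burden = 116 − 1891/17 = 81/17.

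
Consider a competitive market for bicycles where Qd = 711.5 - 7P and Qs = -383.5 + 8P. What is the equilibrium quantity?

Set Qd = Qs: 711.5 - 7P = -383.5 + 8P.
1095 = 15P, so P* = 73.
Q* = 711.5 − 7(73) = 200.5.

Q* = 200.5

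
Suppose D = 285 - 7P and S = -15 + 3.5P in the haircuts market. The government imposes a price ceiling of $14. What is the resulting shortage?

Equilibrium price would be P* = 200/7, so the ceiling at 14 binds.
At P = 14: D = 285 − 7(14) = 187, S = -15 + 3.5(14) = 34.
Shortage = 187 − 34 = 153.

Shortage = 153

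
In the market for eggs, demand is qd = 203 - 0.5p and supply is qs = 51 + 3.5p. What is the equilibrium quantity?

q* = 184

Set qd = qs: 203 - 0.5p = 51 + 3.5p.
152 = 4p, so p* = 38.
q* = 203 − 0.5(38) = 184.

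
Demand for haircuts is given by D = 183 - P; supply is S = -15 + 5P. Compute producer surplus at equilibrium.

Producer surplus = 2250

Equilibrium: 183 - P = -15 + 5P gives P* = 33, Q* = 150.
Supply starts at P = 3 (where S = 0).
PS = ½(33 − 3)(150) = 2250.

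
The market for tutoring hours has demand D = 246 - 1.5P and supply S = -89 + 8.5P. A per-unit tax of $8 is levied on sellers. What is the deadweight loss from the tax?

Pre-tax equilibrium: P* = 33.5, Q* = 195.75.
Tax on sellers shifts supply to S = -89 + 8.5(P − 8) = -157 + 8.5P.
246 - 1.5P = -157 + 8.5P gives buyer price Pb = 40.3; sellers receive Ps = 40.3 − 8 = 32.3.
New quantity: Q = 246 − 1.5(40.3) = 185.55.
DWL = ½ × 8 × (195.75 − 185.55) = 40.8.

Deadweight loss = 40.8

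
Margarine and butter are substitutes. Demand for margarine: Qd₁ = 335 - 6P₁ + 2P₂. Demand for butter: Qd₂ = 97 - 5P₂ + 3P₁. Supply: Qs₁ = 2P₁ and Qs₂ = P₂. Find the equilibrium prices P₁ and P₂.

Market 1: 335 - 6P₁ + 2P₂ = 2P₁ → 8P₁ - 2P₂ = 335.
Market 2: 6P₂ - 3P₁ = 97.
Eliminating P₂: 6×(1) + 2×(2) gives 42P₁ = 2204, so P₁ = 1102/21.
Back-substitute into (2): P₂ = (97 + 3×1102/21) / 6 = 1781/42.

P₁ = 1102/21, P₂ = 1781/42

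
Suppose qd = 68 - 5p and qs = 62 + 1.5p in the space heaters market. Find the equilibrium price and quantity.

Set qd = qs: 68 - 5p = 62 + 1.5p.
6 = 6.5p, so p* = 12/13.
q* = 68 − 5(12/13) = 824/13.

p* = 12/13, q* = 824/13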